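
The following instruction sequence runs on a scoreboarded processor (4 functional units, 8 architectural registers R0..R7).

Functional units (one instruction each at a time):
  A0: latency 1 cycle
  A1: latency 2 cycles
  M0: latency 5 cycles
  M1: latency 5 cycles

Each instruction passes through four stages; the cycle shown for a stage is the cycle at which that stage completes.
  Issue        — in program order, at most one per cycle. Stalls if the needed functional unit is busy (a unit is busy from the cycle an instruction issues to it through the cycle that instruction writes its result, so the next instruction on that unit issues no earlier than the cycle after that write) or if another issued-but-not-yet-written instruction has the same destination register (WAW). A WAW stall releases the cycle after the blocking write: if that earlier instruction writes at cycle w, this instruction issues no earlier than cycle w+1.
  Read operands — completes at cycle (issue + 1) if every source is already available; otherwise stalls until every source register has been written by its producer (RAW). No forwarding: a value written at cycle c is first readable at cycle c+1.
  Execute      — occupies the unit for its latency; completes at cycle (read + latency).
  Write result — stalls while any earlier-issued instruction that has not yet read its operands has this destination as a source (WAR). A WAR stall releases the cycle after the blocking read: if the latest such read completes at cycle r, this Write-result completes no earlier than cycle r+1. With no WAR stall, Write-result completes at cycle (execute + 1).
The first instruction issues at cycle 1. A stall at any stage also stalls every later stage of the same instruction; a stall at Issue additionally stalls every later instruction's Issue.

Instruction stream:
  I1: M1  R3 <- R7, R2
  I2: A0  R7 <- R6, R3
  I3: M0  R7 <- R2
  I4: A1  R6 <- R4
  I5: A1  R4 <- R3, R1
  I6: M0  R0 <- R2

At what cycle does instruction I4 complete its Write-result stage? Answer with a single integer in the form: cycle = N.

c1: I1 issues→M1
c2: I1 reads; I2 issues→A0
c7: I1 exec-done
c8: I1 writes R3
c9: I2 reads
c10: I2 exec-done
c11: I2 writes R7
c12: I3 issues→M0
c13: I3 reads; I4 issues→A1
c14: I4 reads
c16: I4 exec-done
c17: I4 writes R6
c18: I3 exec-done; I5 issues→A1
c19: I3 writes R7; I5 reads
c20: I6 issues→M0
c21: I5 exec-done; I6 reads
c22: I5 writes R4
c26: I6 exec-done
c27: I6 writes R0

cycle = 17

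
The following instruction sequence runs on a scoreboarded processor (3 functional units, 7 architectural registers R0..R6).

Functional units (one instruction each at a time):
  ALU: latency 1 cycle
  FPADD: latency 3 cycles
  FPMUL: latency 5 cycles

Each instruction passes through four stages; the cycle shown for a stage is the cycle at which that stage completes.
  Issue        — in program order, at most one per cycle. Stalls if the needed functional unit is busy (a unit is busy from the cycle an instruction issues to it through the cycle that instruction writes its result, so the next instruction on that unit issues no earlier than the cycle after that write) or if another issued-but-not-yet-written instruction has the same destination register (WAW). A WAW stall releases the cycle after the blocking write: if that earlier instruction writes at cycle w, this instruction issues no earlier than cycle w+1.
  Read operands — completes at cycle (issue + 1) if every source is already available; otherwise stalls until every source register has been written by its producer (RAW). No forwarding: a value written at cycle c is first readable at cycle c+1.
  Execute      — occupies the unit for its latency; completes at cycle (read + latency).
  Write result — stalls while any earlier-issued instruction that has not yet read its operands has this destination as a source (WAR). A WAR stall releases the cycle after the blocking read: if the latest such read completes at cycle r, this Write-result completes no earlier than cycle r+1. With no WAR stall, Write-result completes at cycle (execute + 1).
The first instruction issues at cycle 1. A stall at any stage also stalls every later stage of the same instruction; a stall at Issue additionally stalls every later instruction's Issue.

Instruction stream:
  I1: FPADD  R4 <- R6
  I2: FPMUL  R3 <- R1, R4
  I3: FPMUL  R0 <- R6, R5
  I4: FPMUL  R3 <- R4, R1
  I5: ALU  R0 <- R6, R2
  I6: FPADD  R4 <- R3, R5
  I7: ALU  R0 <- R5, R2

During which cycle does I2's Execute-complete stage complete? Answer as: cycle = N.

cycle = 12

c1: I1 issues→FPADD
c2: I1 reads · I2 issues→FPMUL
c5: I1 exec-done
c6: I1 writes R4
c7: I2 reads
c12: I2 exec-done
c13: I2 writes R3
c14: I3 issues→FPMUL
c15: I3 reads
c20: I3 exec-done
c21: I3 writes R0
c22: I4 issues→FPMUL
c23: I4 reads · I5 issues→ALU
c24: I5 reads · I6 issues→FPADD
c25: I5 exec-done
c26: I5 writes R0
c27: I7 issues→ALU
c28: I4 exec-done · I7 reads
c29: I4 writes R3 · I7 exec-done
c30: I6 reads · I7 writes R0
c33: I6 exec-done
c34: I6 writes R4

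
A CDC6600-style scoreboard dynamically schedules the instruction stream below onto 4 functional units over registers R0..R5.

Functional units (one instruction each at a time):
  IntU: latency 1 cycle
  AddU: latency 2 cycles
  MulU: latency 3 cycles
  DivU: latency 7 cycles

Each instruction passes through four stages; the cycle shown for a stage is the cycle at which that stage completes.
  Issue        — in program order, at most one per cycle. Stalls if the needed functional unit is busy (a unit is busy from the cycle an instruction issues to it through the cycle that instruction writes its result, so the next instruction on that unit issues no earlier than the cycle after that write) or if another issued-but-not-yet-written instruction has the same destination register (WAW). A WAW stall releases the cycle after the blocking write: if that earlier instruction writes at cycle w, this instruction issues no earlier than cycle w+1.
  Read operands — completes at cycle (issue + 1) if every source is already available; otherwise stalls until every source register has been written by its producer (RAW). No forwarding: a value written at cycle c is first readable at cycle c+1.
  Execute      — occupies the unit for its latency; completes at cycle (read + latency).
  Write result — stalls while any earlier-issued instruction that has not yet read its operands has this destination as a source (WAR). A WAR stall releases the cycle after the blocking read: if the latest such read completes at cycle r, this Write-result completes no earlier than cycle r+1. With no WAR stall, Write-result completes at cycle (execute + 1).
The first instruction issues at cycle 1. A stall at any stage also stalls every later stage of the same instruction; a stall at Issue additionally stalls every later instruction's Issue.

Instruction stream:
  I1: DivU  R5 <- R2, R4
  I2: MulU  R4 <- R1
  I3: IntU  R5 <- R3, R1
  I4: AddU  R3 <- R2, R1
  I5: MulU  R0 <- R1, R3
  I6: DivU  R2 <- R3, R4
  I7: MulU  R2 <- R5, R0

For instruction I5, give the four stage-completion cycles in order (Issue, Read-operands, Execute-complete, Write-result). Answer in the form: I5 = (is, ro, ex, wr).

[I1] 1/2/9/10
[I2] 2/3/6/7
[I3] 11/12/13/14  (WAW R5: wait I1 write@10)
[I4] 12/13/15/16
[I5] 13/17/20/21  (RAW R3: wait I4 write@16)
[I6] 14/17/24/25  (RAW R3: wait I4 write@16)
[I7] 26/27/30/31  (WAW R2: wait I6 write@25)

I5 = (13, 17, 20, 21)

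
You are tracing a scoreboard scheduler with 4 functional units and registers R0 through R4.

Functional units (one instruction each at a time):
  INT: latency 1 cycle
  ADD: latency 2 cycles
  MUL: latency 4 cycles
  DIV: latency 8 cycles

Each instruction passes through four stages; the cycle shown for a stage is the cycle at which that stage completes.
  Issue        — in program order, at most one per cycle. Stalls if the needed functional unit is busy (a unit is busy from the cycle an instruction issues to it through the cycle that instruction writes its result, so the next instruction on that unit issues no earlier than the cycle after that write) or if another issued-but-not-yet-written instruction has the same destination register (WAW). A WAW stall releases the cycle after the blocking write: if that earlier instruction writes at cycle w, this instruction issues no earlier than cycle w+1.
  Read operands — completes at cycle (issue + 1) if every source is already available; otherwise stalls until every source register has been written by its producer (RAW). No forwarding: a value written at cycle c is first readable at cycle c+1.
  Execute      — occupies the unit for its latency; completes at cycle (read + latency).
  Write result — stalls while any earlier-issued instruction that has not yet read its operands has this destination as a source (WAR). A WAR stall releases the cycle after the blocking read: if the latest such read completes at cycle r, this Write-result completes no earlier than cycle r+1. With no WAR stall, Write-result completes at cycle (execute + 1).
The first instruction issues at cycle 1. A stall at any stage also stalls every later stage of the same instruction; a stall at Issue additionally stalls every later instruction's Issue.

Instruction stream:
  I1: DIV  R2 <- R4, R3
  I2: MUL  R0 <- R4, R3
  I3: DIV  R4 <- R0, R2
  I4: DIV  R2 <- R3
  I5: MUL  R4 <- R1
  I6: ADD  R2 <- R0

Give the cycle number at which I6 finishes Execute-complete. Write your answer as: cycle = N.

c1: I1→DIV
c2: I1 RO · I2→MUL
c3: I2 RO
c7: I2 EX
c8: I2 WR R0
c10: I1 EX
c11: I1 WR R2
c12: I3→DIV
c13: I3 RO
c21: I3 EX
c22: I3 WR R4
c23: I4→DIV
c24: I4 RO · I5→MUL
c25: I5 RO
c29: I5 EX
c30: I5 WR R4
c32: I4 EX
c33: I4 WR R2
c34: I6→ADD
c35: I6 RO
c37: I6 EX
c38: I6 WR R2

cycle = 37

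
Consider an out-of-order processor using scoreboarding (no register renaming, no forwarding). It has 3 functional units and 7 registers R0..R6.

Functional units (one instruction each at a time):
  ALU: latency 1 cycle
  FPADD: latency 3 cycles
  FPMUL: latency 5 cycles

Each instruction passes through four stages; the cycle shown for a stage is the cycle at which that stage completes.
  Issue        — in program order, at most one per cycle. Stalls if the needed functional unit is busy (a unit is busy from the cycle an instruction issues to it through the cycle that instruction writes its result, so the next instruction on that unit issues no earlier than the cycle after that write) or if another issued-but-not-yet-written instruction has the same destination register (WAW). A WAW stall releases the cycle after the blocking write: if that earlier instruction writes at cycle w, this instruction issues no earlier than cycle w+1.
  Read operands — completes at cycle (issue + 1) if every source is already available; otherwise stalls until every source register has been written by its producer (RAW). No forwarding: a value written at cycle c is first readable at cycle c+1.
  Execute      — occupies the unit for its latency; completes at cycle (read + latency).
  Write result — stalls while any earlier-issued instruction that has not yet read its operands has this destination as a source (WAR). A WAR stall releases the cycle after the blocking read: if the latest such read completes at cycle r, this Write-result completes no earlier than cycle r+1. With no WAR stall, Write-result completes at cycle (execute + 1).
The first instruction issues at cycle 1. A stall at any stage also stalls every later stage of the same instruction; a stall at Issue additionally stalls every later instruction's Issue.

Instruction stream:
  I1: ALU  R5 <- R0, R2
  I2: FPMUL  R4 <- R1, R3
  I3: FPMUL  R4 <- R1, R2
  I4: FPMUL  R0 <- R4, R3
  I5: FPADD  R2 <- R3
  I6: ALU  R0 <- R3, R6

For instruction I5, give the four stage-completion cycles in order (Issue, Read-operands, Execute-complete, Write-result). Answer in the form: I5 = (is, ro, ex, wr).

[1] I1→ALU
[2] I1 RO | I2→FPMUL
[3] I1 EX | I2 RO
[4] I1 WR R5
[8] I2 EX
[9] I2 WR R4
[10] I3→FPMUL
[11] I3 RO
[16] I3 EX
[17] I3 WR R4
[18] I4→FPMUL
[19] I4 RO | I5→FPADD
[20] I5 RO
[23] I5 EX
[24] I4 EX | I5 WR R2
[25] I4 WR R0
[26] I6→ALU
[27] I6 RO
[28] I6 EX
[29] I6 WR R0

I5 = (19, 20, 23, 24)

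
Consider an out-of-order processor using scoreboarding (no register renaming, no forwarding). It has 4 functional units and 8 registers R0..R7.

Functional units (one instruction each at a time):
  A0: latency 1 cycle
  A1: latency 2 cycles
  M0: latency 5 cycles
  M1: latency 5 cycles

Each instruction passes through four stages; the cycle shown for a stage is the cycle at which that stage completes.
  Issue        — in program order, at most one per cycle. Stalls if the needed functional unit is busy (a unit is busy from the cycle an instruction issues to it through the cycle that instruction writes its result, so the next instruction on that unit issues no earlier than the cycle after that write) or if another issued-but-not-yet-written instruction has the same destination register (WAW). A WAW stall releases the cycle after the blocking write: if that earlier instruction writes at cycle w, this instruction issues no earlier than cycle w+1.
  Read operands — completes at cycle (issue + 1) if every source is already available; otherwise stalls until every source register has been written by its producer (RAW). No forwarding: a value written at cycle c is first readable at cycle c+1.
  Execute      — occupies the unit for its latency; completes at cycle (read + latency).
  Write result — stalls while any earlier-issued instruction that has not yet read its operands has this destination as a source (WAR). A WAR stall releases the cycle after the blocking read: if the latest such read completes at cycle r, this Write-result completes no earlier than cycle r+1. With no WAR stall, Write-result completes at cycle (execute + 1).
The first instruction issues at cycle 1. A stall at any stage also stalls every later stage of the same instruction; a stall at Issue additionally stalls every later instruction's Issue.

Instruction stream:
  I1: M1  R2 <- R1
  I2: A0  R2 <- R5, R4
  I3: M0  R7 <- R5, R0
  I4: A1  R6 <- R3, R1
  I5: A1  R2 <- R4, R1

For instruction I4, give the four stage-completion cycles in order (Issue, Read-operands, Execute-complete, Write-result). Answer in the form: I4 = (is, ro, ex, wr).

I4 = (11, 12, 14, 15)

t=1  issue I1 (M1)
t=2  I1 read-ops
t=7  I1 finished on M1
t=8  I1→R2
t=9  issue I2 (A0)
t=10  I2 read-ops, issue I3 (M0)
t=11  I2 finished on A0, I3 read-ops, issue I4 (A1)
t=12  I2→R2, I4 read-ops
t=14  I4 finished on A1
t=15  I4→R6
t=16  I3 finished on M0, issue I5 (A1)
t=17  I3→R7, I5 read-ops
t=19  I5 finished on A1
t=20  I5→R2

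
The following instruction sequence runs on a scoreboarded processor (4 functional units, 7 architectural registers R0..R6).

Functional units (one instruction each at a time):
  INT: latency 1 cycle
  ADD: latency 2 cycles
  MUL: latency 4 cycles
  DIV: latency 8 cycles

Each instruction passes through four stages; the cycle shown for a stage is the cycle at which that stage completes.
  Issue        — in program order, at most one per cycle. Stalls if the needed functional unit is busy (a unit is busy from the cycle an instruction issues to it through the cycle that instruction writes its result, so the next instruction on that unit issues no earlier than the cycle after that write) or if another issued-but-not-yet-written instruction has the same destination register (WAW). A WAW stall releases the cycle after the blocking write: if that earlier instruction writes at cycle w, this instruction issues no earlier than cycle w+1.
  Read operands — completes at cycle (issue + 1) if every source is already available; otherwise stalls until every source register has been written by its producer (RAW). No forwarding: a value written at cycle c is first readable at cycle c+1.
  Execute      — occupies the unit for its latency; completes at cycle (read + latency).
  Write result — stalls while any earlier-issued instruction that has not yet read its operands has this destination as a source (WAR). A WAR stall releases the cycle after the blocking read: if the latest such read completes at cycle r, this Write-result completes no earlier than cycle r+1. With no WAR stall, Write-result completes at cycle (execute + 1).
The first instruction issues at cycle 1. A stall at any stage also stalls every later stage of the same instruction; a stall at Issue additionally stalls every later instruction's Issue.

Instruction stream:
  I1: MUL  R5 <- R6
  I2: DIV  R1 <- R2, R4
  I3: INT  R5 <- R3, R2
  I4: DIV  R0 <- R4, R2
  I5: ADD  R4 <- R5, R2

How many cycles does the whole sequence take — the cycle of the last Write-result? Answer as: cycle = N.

t=1  issue I1 (MUL)
t=2  I1 read-ops | issue I2 (DIV)
t=3  I2 read-ops
t=6  I1 finished on MUL
t=7  I1→R5
t=8  issue I3 (INT)
t=9  I3 read-ops
t=10  I3 finished on INT
t=11  I2 finished on DIV | I3→R5
t=12  I2→R1
t=13  issue I4 (DIV)
t=14  I4 read-ops | issue I5 (ADD)
t=15  I5 read-ops
t=17  I5 finished on ADD
t=18  I5→R4
t=22  I4 finished on DIV
t=23  I4→R0

cycle = 23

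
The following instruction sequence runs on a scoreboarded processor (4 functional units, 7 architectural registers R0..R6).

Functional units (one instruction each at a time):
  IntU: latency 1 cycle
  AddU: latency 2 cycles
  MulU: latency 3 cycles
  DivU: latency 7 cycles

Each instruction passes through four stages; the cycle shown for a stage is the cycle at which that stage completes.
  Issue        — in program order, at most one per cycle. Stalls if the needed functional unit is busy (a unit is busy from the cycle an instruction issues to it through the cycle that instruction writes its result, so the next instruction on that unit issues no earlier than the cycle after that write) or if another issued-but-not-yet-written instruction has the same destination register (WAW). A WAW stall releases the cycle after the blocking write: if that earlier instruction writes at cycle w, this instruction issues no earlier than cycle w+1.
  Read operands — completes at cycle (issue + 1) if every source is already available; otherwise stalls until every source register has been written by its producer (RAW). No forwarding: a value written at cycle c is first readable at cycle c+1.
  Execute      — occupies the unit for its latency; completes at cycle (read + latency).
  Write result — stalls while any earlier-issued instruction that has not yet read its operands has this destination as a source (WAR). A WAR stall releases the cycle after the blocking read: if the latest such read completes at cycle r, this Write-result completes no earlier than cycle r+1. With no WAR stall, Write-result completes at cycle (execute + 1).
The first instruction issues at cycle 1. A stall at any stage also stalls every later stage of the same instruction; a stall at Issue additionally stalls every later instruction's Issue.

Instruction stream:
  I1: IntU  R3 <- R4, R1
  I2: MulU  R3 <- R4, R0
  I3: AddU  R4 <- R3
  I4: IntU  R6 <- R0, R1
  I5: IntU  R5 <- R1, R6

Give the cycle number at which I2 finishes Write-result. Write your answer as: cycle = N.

cycle = 10

cycle 1: I1 dispatched to IntU
cycle 2: I1 operands ready
cycle 3: I1 complete
cycle 4: R3←I1
cycle 5: I2 dispatched to MulU
cycle 6: I2 operands ready · I3 dispatched to AddU
cycle 7: I4 dispatched to IntU
cycle 8: I4 operands ready
cycle 9: I2 complete · I4 complete
cycle 10: R3←I2 · R6←I4
cycle 11: I3 operands ready · I5 dispatched to IntU
cycle 12: I5 operands ready
cycle 13: I3 complete · I5 complete
cycle 14: R4←I3 · R5←I5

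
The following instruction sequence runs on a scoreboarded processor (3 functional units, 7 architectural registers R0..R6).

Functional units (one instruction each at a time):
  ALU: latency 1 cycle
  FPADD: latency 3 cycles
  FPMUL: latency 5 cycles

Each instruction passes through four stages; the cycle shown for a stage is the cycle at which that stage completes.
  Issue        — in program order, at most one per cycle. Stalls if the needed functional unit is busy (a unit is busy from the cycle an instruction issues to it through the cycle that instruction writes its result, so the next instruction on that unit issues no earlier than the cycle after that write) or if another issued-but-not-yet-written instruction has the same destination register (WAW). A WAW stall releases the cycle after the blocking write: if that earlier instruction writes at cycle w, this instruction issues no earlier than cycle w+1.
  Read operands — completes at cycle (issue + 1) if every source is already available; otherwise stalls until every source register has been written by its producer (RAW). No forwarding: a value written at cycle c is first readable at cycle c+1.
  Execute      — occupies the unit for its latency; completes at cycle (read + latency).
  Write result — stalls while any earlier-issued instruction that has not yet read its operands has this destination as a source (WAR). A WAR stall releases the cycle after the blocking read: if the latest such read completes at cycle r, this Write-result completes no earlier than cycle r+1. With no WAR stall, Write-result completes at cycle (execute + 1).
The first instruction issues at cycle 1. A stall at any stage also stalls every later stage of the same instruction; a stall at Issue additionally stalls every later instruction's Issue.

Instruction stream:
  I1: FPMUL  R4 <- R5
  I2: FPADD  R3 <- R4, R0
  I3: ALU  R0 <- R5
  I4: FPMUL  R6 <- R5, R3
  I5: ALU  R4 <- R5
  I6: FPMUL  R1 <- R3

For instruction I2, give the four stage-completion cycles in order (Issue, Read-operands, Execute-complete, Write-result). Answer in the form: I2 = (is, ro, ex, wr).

I2 = (2, 9, 12, 13)

1) issue 1, read 2, done 7, write 8
2) issue 2, read 9, done 12, write 13  <RAW R4: wait I1 write@8>
3) issue 3, read 4, done 5, write 10  <WAR R0: wait I2 read@9>
4) issue 9, read 14, done 19, write 20  <struct: FPMUL busy until I1 writes@8 / RAW R3: wait I2 write@13>
5) issue 11, read 12, done 13, write 14  <struct: ALU busy until I3 writes@10>
6) issue 21, read 22, done 27, write 28  <struct: FPMUL busy until I4 writes@20>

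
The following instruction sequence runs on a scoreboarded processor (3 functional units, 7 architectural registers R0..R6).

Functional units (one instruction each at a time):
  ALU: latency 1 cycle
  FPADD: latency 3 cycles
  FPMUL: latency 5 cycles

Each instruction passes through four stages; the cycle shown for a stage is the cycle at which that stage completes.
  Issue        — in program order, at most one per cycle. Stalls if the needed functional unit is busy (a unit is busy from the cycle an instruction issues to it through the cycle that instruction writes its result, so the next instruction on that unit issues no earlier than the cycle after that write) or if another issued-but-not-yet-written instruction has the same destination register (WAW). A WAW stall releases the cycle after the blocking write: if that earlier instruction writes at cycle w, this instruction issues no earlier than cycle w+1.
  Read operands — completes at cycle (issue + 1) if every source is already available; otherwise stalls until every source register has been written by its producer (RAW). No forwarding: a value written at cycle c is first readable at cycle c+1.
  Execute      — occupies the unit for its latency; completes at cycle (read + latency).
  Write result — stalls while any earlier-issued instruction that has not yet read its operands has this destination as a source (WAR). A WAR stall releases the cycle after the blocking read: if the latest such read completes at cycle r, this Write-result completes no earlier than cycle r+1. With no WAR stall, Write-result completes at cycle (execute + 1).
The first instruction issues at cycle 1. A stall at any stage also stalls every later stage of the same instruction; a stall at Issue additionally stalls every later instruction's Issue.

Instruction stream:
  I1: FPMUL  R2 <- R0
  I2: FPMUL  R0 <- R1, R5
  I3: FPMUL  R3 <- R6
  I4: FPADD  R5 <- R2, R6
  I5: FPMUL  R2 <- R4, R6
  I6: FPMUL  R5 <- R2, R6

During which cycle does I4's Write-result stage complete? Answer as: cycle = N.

cycle = 23

t=1  issue I1 (FPMUL)
t=2  I1 read-ops
t=7  I1 finished on FPMUL
t=8  I1→R2
t=9  issue I2 (FPMUL)
t=10  I2 read-ops
t=15  I2 finished on FPMUL
t=16  I2→R0
t=17  issue I3 (FPMUL)
t=18  I3 read-ops, issue I4 (FPADD)
t=19  I4 read-ops
t=22  I4 finished on FPADD
t=23  I3 finished on FPMUL, I4→R5
t=24  I3→R3
t=25  issue I5 (FPMUL)
t=26  I5 read-ops
t=31  I5 finished on FPMUL
t=32  I5→R2
t=33  issue I6 (FPMUL)
t=34  I6 read-ops
t=39  I6 finished on FPMUL
t=40  I6→R5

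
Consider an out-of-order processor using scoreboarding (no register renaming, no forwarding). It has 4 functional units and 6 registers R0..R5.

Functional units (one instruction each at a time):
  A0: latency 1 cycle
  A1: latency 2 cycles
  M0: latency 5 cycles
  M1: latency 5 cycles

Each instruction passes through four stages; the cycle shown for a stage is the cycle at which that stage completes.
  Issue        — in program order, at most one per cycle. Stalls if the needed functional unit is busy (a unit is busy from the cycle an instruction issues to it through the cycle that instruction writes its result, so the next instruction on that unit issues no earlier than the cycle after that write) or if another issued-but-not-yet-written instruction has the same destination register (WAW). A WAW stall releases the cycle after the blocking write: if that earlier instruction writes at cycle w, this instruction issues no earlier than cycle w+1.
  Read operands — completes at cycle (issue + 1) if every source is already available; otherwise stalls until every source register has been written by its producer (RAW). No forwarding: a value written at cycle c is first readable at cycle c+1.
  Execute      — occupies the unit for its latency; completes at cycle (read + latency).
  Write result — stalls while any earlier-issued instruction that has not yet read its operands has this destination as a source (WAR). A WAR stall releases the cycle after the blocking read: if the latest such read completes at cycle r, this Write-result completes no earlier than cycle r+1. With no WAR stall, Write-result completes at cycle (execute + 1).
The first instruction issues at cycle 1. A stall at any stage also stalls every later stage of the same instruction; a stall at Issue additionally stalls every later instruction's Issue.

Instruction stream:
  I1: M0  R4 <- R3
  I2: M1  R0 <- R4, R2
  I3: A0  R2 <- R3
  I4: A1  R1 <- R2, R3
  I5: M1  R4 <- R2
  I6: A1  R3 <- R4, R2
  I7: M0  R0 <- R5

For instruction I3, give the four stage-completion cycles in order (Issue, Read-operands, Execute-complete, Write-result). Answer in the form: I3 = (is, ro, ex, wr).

I3 = (3, 4, 5, 10)

[I1] 1/2/7/8
[I2] 2/9/14/15  (RAW R4: wait I1 write@8)
[I3] 3/4/5/10  (WAR R2: wait I2 read@9)
[I4] 4/11/13/14  (RAW R2: wait I3 write@10)
[I5] 16/17/22/23  (struct: M1 busy until I2 writes@15)
[I6] 17/24/26/27  (RAW R4: wait I5 write@23)
[I7] 18/19/24/25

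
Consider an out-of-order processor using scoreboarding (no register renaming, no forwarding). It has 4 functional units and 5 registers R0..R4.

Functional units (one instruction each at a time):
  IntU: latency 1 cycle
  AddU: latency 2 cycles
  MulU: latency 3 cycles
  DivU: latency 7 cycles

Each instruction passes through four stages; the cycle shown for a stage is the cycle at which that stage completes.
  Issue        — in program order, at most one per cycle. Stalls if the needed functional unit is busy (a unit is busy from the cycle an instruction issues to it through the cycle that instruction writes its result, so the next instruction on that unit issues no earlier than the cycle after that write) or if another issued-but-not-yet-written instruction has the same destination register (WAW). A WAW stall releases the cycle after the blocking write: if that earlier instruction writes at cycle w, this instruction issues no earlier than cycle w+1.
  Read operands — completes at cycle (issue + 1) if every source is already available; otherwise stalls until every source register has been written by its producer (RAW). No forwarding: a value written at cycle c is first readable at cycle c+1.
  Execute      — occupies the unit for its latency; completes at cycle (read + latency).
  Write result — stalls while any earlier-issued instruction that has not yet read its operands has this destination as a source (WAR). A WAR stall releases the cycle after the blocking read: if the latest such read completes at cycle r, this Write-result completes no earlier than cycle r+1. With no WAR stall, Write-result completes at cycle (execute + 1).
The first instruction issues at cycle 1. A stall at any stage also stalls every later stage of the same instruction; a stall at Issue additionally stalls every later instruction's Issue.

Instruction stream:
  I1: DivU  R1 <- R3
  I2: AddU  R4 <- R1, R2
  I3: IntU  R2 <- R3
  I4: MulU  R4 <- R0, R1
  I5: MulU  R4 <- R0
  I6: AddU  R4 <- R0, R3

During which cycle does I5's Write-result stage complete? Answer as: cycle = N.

cycle = 26

t=1  issue I1 (DivU)
t=2  I1 read-ops | issue I2 (AddU)
t=3  issue I3 (IntU)
t=4  I3 read-ops
t=5  I3 finished on IntU
t=9  I1 finished on DivU
t=10  I1→R1
t=11  I2 read-ops
t=12  I3→R2
t=13  I2 finished on AddU
t=14  I2→R4
t=15  issue I4 (MulU)
t=16  I4 read-ops
t=19  I4 finished on MulU
t=20  I4→R4
t=21  issue I5 (MulU)
t=22  I5 read-ops
t=25  I5 finished on MulU
t=26  I5→R4
t=27  issue I6 (AddU)
t=28  I6 read-ops
t=30  I6 finished on AddU
t=31  I6→R4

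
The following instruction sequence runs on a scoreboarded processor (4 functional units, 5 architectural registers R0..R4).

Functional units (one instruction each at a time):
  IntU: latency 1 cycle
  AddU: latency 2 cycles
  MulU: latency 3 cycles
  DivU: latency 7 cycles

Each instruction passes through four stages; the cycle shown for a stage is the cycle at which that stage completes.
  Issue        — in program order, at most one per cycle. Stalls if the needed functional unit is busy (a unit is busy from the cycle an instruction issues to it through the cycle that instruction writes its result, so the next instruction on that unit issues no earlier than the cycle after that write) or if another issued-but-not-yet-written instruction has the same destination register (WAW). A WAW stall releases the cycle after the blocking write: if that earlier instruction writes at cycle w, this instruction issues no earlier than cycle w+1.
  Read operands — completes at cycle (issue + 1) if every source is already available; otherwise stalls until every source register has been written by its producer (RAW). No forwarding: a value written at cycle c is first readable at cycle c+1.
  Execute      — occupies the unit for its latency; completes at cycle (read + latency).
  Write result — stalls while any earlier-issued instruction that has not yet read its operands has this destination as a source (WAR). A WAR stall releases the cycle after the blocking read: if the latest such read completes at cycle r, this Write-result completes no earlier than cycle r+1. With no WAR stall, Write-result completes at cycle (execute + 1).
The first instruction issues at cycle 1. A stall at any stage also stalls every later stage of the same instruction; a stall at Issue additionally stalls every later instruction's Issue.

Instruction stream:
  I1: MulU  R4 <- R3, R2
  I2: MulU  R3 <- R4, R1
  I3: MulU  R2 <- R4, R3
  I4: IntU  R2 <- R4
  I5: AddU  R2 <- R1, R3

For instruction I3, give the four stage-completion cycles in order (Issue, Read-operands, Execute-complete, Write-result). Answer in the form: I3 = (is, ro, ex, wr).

[I1] 1/2/5/6
[I2] 7/8/11/12  (struct: MulU busy until I1 writes@6)
[I3] 13/14/17/18  (struct: MulU busy until I2 writes@12)
[I4] 19/20/21/22  (WAW R2: wait I3 write@18)
[I5] 23/24/26/27  (WAW R2: wait I4 write@22)

I3 = (13, 14, 17, 18)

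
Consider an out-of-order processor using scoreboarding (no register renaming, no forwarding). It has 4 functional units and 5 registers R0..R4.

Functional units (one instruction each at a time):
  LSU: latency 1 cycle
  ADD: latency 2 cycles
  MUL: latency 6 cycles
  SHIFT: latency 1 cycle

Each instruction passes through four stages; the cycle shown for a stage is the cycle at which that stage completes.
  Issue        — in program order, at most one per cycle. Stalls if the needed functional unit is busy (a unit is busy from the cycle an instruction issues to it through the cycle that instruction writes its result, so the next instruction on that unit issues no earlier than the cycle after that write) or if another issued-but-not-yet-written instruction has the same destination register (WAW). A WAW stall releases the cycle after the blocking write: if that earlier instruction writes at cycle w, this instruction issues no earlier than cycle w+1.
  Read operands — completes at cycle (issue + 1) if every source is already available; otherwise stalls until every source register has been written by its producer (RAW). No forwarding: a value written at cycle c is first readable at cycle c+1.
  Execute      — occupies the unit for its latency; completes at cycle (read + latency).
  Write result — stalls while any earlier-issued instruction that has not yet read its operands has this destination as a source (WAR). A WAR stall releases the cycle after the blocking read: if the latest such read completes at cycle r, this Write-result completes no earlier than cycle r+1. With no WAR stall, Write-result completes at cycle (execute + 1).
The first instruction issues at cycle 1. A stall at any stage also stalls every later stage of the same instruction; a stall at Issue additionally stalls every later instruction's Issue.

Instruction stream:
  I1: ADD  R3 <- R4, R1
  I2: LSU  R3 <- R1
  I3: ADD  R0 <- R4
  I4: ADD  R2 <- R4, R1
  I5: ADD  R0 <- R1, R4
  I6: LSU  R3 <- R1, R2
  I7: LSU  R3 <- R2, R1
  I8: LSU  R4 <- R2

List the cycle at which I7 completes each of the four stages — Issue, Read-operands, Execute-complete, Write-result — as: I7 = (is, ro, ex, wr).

I7 = (22, 23, 24, 25)

  I1 | 1 | 2 | 4 | 5
  I2 | 6 | 7 | 8 | 9   WAW R3: wait I1 write@5
  I3 | 7 | 8 | 10 | 11
  I4 | 12 | 13 | 15 | 16   struct: ADD busy until I3 writes@11
  I5 | 17 | 18 | 20 | 21   struct: ADD busy until I4 writes@16
  I6 | 18 | 19 | 20 | 21
  I7 | 22 | 23 | 24 | 25   struct: LSU busy until I6 writes@21
  I8 | 26 | 27 | 28 | 29   struct: LSU busy until I7 writes@25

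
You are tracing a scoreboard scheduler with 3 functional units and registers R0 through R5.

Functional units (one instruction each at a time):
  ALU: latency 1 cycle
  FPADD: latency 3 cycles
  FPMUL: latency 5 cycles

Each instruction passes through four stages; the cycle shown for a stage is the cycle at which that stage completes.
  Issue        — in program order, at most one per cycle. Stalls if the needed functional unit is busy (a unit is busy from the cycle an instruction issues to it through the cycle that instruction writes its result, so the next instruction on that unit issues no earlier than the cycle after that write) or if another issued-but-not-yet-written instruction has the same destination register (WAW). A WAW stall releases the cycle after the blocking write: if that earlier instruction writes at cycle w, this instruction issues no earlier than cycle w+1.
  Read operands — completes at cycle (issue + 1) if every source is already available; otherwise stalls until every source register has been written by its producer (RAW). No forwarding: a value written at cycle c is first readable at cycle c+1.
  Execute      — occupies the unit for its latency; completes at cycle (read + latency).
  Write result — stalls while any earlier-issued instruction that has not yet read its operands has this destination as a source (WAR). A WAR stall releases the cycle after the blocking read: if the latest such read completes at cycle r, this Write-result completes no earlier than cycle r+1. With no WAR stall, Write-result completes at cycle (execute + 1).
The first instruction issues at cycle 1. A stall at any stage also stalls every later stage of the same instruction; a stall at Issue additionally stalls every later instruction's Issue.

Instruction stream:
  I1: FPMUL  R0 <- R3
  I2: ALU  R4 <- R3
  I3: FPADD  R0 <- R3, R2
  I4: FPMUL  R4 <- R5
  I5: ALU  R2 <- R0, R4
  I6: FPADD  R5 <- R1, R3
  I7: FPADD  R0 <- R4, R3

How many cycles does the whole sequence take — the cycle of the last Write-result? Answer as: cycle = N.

[I1] 1/2/7/8
[I2] 2/3/4/5
[I3] 9/10/13/14  (WAW R0: wait I1 write@8)
[I4] 10/11/16/17
[I5] 11/18/19/20  (RAW R4: wait I4 write@17)
[I6] 15/16/19/20  (struct: FPADD busy until I3 writes@14)
[I7] 21/22/25/26  (struct: FPADD busy until I6 writes@20)

cycle = 26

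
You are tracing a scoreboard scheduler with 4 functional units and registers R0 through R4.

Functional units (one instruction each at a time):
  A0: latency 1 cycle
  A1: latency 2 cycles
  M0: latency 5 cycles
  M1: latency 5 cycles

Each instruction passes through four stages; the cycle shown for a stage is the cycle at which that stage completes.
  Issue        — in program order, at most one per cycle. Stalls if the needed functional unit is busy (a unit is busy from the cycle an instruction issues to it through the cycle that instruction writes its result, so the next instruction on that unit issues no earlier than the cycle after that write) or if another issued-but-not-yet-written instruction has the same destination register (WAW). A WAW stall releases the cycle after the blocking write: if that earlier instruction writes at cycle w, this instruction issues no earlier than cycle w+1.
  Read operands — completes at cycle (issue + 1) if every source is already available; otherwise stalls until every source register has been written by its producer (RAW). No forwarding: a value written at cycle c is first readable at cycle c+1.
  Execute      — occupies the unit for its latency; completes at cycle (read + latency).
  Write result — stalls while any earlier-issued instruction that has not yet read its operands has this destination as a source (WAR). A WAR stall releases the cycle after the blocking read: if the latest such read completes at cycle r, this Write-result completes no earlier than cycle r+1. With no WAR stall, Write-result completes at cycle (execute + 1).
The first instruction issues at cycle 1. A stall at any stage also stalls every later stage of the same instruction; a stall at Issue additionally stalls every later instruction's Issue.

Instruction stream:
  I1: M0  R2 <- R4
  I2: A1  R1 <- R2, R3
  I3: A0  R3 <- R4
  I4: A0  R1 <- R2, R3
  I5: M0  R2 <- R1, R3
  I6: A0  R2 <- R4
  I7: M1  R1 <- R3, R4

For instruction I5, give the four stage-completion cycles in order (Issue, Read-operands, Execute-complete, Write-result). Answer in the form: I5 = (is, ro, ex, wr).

I5 = (14, 17, 22, 23)

I1  is:1  ro:2  ex:7  wr:8
I2  is:2  ro:9  ex:11  wr:12  — RAW R2: wait I1 write@8
I3  is:3  ro:4  ex:5  wr:10  — WAR R3: wait I2 read@9
I4  is:13  ro:14  ex:15  wr:16  — WAW R1: wait I2 write@12
I5  is:14  ro:17  ex:22  wr:23  — RAW R1: wait I4 write@16
I6  is:24  ro:25  ex:26  wr:27  — WAW R2: wait I5 write@23
I7  is:25  ro:26  ex:31  wr:32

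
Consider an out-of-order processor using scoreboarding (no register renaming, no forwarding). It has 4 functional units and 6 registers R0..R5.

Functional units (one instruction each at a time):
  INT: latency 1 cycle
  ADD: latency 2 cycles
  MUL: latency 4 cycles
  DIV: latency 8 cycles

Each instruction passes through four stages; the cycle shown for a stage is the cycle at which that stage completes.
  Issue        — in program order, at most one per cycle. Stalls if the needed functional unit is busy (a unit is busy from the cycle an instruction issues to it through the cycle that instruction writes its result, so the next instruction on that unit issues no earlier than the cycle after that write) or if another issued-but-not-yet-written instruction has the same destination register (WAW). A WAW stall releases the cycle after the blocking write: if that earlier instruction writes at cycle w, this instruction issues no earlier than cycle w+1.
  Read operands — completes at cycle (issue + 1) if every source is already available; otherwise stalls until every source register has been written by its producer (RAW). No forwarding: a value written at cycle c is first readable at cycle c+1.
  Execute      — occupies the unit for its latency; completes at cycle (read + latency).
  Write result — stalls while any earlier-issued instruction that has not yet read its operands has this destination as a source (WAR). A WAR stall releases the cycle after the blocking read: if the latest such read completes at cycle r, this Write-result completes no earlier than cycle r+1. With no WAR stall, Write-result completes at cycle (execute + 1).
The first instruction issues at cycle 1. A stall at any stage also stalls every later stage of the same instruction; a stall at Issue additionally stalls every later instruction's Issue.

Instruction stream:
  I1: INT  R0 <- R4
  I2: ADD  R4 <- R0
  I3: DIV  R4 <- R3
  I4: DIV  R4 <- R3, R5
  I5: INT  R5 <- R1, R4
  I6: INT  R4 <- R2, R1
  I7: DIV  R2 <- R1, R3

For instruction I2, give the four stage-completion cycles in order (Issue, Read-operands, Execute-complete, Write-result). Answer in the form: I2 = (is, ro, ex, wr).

I2 = (2, 5, 7, 8)

t=1  I1→INT
t=2  I1 RO · I2→ADD
t=3  I1 EX
t=4  I1 WR R0
t=5  I2 RO
t=7  I2 EX
t=8  I2 WR R4
t=9  I3→DIV
t=10  I3 RO
t=18  I3 EX
t=19  I3 WR R4
t=20  I4→DIV
t=21  I4 RO · I5→INT
t=29  I4 EX
t=30  I4 WR R4
t=31  I5 RO
t=32  I5 EX
t=33  I5 WR R5
t=34  I6→INT
t=35  I6 RO · I7→DIV
t=36  I6 EX · I7 RO
t=37  I6 WR R4
t=44  I7 EX
t=45  I7 WR R2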